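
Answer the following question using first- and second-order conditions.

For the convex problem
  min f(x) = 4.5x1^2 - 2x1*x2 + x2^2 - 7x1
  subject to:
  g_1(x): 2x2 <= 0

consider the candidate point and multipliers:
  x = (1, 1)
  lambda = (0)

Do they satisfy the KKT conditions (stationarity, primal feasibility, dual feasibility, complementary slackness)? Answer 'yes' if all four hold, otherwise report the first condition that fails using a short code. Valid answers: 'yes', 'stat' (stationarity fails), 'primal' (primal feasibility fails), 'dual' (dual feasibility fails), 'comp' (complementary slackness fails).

Gradient of f: grad f(x) = Q x + c = (0, 0)
Constraint values g_i(x) = a_i^T x - b_i:
  g_1((1, 1)) = 2
Stationarity residual: grad f(x) + sum_i lambda_i a_i = (0, 0)
  -> stationarity OK
Primal feasibility (all g_i <= 0): FAILS
Dual feasibility (all lambda_i >= 0): OK
Complementary slackness (lambda_i * g_i(x) = 0 for all i): OK

Verdict: the first failing condition is primal_feasibility -> primal.

primal


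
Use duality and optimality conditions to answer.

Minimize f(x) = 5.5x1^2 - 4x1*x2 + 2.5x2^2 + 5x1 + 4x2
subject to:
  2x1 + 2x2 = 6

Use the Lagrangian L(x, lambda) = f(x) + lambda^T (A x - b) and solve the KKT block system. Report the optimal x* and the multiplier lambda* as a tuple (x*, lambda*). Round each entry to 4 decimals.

Form the Lagrangian:
  L(x, lambda) = (1/2) x^T Q x + c^T x + lambda^T (A x - b)
Stationarity (grad_x L = 0): Q x + c + A^T lambda = 0.
Primal feasibility: A x = b.

This gives the KKT block system:
  [ Q   A^T ] [ x     ]   [-c ]
  [ A    0  ] [ lambda ] = [ b ]

Solving the linear system:
  x*      = (1.0833, 1.9167)
  lambda* = (-4.625)
  f(x*)   = 20.4167

x* = (1.0833, 1.9167), lambda* = (-4.625)


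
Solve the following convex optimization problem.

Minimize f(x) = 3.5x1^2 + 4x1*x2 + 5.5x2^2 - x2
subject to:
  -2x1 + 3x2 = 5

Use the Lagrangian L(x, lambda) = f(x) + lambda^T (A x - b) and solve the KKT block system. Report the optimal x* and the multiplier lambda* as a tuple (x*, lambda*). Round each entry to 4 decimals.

Form the Lagrangian:
  L(x, lambda) = (1/2) x^T Q x + c^T x + lambda^T (A x - b)
Stationarity (grad_x L = 0): Q x + c + A^T lambda = 0.
Primal feasibility: A x = b.

This gives the KKT block system:
  [ Q   A^T ] [ x     ]   [-c ]
  [ A    0  ] [ lambda ] = [ b ]

Solving the linear system:
  x*      = (-1.0581, 0.9613)
  lambda* = (-1.7806)
  f(x*)   = 3.971

x* = (-1.0581, 0.9613), lambda* = (-1.7806)


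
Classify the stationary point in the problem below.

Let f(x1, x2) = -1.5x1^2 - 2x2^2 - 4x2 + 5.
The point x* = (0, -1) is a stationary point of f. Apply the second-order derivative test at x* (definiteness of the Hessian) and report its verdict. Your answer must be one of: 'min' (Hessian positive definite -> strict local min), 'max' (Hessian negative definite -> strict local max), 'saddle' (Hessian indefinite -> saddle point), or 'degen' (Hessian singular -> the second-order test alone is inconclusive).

Compute the Hessian H = grad^2 f:
  H = [[-3, 0], [0, -4]]
Verify stationarity: grad f(x*) = H x* + g = (0, 0).
Eigenvalues of H: -4, -3.
Both eigenvalues < 0, so H is negative definite -> x* is a strict local max.

max


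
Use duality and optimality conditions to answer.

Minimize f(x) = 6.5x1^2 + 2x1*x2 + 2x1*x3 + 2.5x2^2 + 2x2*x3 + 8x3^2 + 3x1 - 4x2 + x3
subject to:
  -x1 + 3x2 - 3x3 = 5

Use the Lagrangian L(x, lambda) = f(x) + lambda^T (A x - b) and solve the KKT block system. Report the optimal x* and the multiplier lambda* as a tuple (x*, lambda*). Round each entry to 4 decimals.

Form the Lagrangian:
  L(x, lambda) = (1/2) x^T Q x + c^T x + lambda^T (A x - b)
Stationarity (grad_x L = 0): Q x + c + A^T lambda = 0.
Primal feasibility: A x = b.

This gives the KKT block system:
  [ Q   A^T ] [ x     ]   [-c ]
  [ A    0  ] [ lambda ] = [ b ]

Solving the linear system:
  x*      = (-0.4202, 1.2864, -0.2402)
  lambda* = (-0.3704)
  f(x*)   = -2.3973

x* = (-0.4202, 1.2864, -0.2402), lambda* = (-0.3704)


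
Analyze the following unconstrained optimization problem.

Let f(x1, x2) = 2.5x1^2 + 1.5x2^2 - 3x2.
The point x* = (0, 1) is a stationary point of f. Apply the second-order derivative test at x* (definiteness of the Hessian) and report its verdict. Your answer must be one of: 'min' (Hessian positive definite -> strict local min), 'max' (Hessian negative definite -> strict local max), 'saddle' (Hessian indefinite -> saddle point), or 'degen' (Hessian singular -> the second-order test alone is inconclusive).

Compute the Hessian H = grad^2 f:
  H = [[5, 0], [0, 3]]
Verify stationarity: grad f(x*) = H x* + g = (0, 0).
Eigenvalues of H: 3, 5.
Both eigenvalues > 0, so H is positive definite -> x* is a strict local min.

min


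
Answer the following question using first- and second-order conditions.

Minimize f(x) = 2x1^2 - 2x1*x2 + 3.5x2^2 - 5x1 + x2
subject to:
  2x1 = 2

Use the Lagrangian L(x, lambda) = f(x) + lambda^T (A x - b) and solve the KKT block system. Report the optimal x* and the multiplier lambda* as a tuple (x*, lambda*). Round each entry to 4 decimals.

Form the Lagrangian:
  L(x, lambda) = (1/2) x^T Q x + c^T x + lambda^T (A x - b)
Stationarity (grad_x L = 0): Q x + c + A^T lambda = 0.
Primal feasibility: A x = b.

This gives the KKT block system:
  [ Q   A^T ] [ x     ]   [-c ]
  [ A    0  ] [ lambda ] = [ b ]

Solving the linear system:
  x*      = (1, 0.1429)
  lambda* = (0.6429)
  f(x*)   = -3.0714

x* = (1, 0.1429), lambda* = (0.6429)


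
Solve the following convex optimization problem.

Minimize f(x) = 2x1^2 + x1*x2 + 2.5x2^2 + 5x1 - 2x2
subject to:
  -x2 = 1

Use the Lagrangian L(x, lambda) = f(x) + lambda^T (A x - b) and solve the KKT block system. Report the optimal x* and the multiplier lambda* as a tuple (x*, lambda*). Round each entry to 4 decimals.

Form the Lagrangian:
  L(x, lambda) = (1/2) x^T Q x + c^T x + lambda^T (A x - b)
Stationarity (grad_x L = 0): Q x + c + A^T lambda = 0.
Primal feasibility: A x = b.

This gives the KKT block system:
  [ Q   A^T ] [ x     ]   [-c ]
  [ A    0  ] [ lambda ] = [ b ]

Solving the linear system:
  x*      = (-1, -1)
  lambda* = (-8)
  f(x*)   = 2.5

x* = (-1, -1), lambda* = (-8)


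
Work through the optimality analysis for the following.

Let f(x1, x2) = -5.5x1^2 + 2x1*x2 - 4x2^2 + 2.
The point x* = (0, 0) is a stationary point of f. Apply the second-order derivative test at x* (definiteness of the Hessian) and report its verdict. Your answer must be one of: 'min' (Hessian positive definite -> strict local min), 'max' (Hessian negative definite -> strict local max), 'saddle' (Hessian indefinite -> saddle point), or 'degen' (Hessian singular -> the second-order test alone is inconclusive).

Compute the Hessian H = grad^2 f:
  H = [[-11, 2], [2, -8]]
Verify stationarity: grad f(x*) = H x* + g = (0, 0).
Eigenvalues of H: -12, -7.
Both eigenvalues < 0, so H is negative definite -> x* is a strict local max.

max


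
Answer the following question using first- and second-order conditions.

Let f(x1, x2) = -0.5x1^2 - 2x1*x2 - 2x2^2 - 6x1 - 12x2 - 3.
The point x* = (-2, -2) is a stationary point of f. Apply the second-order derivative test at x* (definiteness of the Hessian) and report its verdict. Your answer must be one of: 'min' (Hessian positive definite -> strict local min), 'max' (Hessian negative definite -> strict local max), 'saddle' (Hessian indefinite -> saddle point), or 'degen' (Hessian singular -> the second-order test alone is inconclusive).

Compute the Hessian H = grad^2 f:
  H = [[-1, -2], [-2, -4]]
Verify stationarity: grad f(x*) = H x* + g = (0, 0).
Eigenvalues of H: -5, 0.
H has a zero eigenvalue (singular; negative semidefinite but not definite), so H is neither positive definite, negative definite, nor indefinite. The second-order test alone is inconclusive -> degen.
(Indeed, f is constant along the null direction of H through x*, so x* is not a strict local extremum.)

degen


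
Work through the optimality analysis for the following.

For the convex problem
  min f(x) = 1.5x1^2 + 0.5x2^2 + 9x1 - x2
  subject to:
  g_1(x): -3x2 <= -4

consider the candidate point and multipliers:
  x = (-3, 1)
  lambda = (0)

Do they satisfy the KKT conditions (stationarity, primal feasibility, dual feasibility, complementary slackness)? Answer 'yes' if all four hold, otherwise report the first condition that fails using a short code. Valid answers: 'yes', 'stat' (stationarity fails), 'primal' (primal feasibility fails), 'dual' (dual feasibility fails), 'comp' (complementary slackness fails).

Gradient of f: grad f(x) = Q x + c = (0, 0)
Constraint values g_i(x) = a_i^T x - b_i:
  g_1((-3, 1)) = 1
Stationarity residual: grad f(x) + sum_i lambda_i a_i = (0, 0)
  -> stationarity OK
Primal feasibility (all g_i <= 0): FAILS
Dual feasibility (all lambda_i >= 0): OK
Complementary slackness (lambda_i * g_i(x) = 0 for all i): OK

Verdict: the first failing condition is primal_feasibility -> primal.

primal


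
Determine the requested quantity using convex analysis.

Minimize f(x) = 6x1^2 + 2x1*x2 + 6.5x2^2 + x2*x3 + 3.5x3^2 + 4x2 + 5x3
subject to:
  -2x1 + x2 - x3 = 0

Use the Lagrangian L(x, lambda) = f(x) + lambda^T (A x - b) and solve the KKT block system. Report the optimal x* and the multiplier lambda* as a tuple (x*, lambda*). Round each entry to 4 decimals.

Form the Lagrangian:
  L(x, lambda) = (1/2) x^T Q x + c^T x + lambda^T (A x - b)
Stationarity (grad_x L = 0): Q x + c + A^T lambda = 0.
Primal feasibility: A x = b.

This gives the KKT block system:
  [ Q   A^T ] [ x     ]   [-c ]
  [ A    0  ] [ lambda ] = [ b ]

Solving the linear system:
  x*      = (0.1374, -0.3216, -0.5965)
  lambda* = (0.5029)
  f(x*)   = -2.1345

x* = (0.1374, -0.3216, -0.5965), lambda* = (0.5029)


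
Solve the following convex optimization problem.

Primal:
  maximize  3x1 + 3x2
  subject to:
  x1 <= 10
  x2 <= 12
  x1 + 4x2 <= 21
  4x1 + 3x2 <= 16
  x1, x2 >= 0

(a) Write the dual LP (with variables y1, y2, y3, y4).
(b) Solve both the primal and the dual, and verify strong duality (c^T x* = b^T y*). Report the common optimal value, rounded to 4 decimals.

The standard primal-dual pair for 'max c^T x s.t. A x <= b, x >= 0' is:
  Dual:  min b^T y  s.t.  A^T y >= c,  y >= 0.

So the dual LP is:
  minimize  10y1 + 12y2 + 21y3 + 16y4
  subject to:
    y1 + y3 + 4y4 >= 3
    y2 + 4y3 + 3y4 >= 3
    y1, y2, y3, y4 >= 0

Solving the primal: x* = (0.0769, 5.2308).
  primal value c^T x* = 15.9231.
Solving the dual: y* = (0, 0, 0.2308, 0.6923).
  dual value b^T y* = 15.9231.
Strong duality: c^T x* = b^T y*. Confirmed.

15.9231


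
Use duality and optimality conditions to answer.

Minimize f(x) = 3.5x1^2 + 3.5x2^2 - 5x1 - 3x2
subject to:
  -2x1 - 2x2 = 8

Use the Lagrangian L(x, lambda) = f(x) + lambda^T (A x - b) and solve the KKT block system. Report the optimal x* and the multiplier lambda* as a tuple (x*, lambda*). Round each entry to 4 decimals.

Form the Lagrangian:
  L(x, lambda) = (1/2) x^T Q x + c^T x + lambda^T (A x - b)
Stationarity (grad_x L = 0): Q x + c + A^T lambda = 0.
Primal feasibility: A x = b.

This gives the KKT block system:
  [ Q   A^T ] [ x     ]   [-c ]
  [ A    0  ] [ lambda ] = [ b ]

Solving the linear system:
  x*      = (-1.8571, -2.1429)
  lambda* = (-9)
  f(x*)   = 43.8571

x* = (-1.8571, -2.1429), lambda* = (-9)


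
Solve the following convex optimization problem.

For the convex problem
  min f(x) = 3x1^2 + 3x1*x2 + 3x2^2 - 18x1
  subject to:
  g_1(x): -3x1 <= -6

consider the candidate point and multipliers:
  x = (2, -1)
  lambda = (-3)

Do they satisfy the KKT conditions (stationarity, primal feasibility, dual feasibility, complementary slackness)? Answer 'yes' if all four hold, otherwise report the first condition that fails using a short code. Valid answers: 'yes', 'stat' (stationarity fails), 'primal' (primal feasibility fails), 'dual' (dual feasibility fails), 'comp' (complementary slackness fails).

Gradient of f: grad f(x) = Q x + c = (-9, 0)
Constraint values g_i(x) = a_i^T x - b_i:
  g_1((2, -1)) = 0
Stationarity residual: grad f(x) + sum_i lambda_i a_i = (0, 0)
  -> stationarity OK
Primal feasibility (all g_i <= 0): OK
Dual feasibility (all lambda_i >= 0): FAILS
Complementary slackness (lambda_i * g_i(x) = 0 for all i): OK

Verdict: the first failing condition is dual_feasibility -> dual.

dual


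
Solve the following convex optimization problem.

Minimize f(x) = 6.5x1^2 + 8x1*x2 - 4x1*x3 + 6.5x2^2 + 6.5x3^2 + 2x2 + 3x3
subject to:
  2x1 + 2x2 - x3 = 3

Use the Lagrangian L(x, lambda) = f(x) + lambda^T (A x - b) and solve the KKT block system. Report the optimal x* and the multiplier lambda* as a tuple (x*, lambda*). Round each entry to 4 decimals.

Form the Lagrangian:
  L(x, lambda) = (1/2) x^T Q x + c^T x + lambda^T (A x - b)
Stationarity (grad_x L = 0): Q x + c + A^T lambda = 0.
Primal feasibility: A x = b.

This gives the KKT block system:
  [ Q   A^T ] [ x     ]   [-c ]
  [ A    0  ] [ lambda ] = [ b ]

Solving the linear system:
  x*      = (0.5405, 0.6445, -0.6299)
  lambda* = (-7.3514)
  f(x*)   = 10.7266

x* = (0.5405, 0.6445, -0.6299), lambda* = (-7.3514)


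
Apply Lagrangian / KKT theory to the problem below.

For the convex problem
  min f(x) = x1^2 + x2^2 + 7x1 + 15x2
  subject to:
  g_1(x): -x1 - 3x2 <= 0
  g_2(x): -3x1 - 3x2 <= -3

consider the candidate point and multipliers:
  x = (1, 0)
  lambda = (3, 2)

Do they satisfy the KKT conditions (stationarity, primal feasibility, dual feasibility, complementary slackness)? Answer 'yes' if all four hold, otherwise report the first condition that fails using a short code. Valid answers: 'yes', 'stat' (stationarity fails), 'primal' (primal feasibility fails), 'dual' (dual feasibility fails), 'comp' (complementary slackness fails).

Gradient of f: grad f(x) = Q x + c = (9, 15)
Constraint values g_i(x) = a_i^T x - b_i:
  g_1((1, 0)) = -1
  g_2((1, 0)) = 0
Stationarity residual: grad f(x) + sum_i lambda_i a_i = (0, 0)
  -> stationarity OK
Primal feasibility (all g_i <= 0): OK
Dual feasibility (all lambda_i >= 0): OK
Complementary slackness (lambda_i * g_i(x) = 0 for all i): FAILS

Verdict: the first failing condition is complementary_slackness -> comp.

comp


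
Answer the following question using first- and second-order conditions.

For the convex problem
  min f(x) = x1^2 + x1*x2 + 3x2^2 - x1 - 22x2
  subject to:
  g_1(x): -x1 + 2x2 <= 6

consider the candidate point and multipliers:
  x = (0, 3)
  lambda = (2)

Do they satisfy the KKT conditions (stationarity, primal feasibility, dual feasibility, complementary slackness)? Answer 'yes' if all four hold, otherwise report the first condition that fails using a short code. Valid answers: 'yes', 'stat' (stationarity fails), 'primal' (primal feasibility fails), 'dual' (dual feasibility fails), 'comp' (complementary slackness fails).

Gradient of f: grad f(x) = Q x + c = (2, -4)
Constraint values g_i(x) = a_i^T x - b_i:
  g_1((0, 3)) = 0
Stationarity residual: grad f(x) + sum_i lambda_i a_i = (0, 0)
  -> stationarity OK
Primal feasibility (all g_i <= 0): OK
Dual feasibility (all lambda_i >= 0): OK
Complementary slackness (lambda_i * g_i(x) = 0 for all i): OK

Verdict: yes, KKT holds.

yes


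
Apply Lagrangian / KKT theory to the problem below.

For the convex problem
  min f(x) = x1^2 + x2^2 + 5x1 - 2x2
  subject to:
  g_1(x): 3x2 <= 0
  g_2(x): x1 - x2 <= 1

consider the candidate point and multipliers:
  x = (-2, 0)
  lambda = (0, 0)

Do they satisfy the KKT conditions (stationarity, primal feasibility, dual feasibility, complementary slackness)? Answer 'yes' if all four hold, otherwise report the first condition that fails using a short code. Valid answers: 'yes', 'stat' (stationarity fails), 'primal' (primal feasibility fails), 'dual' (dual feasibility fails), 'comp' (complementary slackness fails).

Gradient of f: grad f(x) = Q x + c = (1, -2)
Constraint values g_i(x) = a_i^T x - b_i:
  g_1((-2, 0)) = 0
  g_2((-2, 0)) = -3
Stationarity residual: grad f(x) + sum_i lambda_i a_i = (1, -2)
  -> stationarity FAILS
Primal feasibility (all g_i <= 0): OK
Dual feasibility (all lambda_i >= 0): OK
Complementary slackness (lambda_i * g_i(x) = 0 for all i): OK

Verdict: the first failing condition is stationarity -> stat.

stat


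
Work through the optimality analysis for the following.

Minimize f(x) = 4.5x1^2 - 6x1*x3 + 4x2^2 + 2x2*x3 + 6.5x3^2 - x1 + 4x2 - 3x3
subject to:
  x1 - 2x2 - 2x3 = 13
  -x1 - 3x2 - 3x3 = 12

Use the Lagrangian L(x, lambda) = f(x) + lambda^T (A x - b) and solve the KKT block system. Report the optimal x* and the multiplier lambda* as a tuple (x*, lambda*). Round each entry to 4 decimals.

Form the Lagrangian:
  L(x, lambda) = (1/2) x^T Q x + c^T x + lambda^T (A x - b)
Stationarity (grad_x L = 0): Q x + c + A^T lambda = 0.
Primal feasibility: A x = b.

This gives the KKT block system:
  [ Q   A^T ] [ x     ]   [-c ]
  [ A    0  ] [ lambda ] = [ b ]

Solving the linear system:
  x*      = (3, -4.7059, -0.2941)
  lambda* = (-23.5059, 4.2588)
  f(x*)   = 116.7647

x* = (3, -4.7059, -0.2941), lambda* = (-23.5059, 4.2588)


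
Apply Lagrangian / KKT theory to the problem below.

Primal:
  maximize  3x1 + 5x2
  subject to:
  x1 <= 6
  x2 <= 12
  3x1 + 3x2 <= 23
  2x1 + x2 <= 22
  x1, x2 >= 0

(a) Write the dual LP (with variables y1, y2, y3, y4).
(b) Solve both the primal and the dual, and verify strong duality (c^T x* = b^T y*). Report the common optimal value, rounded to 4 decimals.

The standard primal-dual pair for 'max c^T x s.t. A x <= b, x >= 0' is:
  Dual:  min b^T y  s.t.  A^T y >= c,  y >= 0.

So the dual LP is:
  minimize  6y1 + 12y2 + 23y3 + 22y4
  subject to:
    y1 + 3y3 + 2y4 >= 3
    y2 + 3y3 + y4 >= 5
    y1, y2, y3, y4 >= 0

Solving the primal: x* = (0, 7.6667).
  primal value c^T x* = 38.3333.
Solving the dual: y* = (0, 0, 1.6667, 0).
  dual value b^T y* = 38.3333.
Strong duality: c^T x* = b^T y*. Confirmed.

38.3333


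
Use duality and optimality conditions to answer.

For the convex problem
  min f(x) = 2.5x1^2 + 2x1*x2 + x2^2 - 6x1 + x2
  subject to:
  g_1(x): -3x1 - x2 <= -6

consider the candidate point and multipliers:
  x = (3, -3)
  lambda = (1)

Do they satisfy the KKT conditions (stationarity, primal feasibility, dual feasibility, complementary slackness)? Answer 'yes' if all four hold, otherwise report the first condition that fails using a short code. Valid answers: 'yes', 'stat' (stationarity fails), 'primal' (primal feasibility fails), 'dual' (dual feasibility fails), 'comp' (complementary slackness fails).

Gradient of f: grad f(x) = Q x + c = (3, 1)
Constraint values g_i(x) = a_i^T x - b_i:
  g_1((3, -3)) = 0
Stationarity residual: grad f(x) + sum_i lambda_i a_i = (0, 0)
  -> stationarity OK
Primal feasibility (all g_i <= 0): OK
Dual feasibility (all lambda_i >= 0): OK
Complementary slackness (lambda_i * g_i(x) = 0 for all i): OK

Verdict: yes, KKT holds.

yes


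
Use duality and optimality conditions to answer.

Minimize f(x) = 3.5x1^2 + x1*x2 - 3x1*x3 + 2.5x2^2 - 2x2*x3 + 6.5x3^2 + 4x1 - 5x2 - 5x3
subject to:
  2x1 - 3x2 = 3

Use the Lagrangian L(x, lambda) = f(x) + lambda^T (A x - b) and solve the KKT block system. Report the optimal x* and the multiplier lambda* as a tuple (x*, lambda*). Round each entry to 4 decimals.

Form the Lagrangian:
  L(x, lambda) = (1/2) x^T Q x + c^T x + lambda^T (A x - b)
Stationarity (grad_x L = 0): Q x + c + A^T lambda = 0.
Primal feasibility: A x = b.

This gives the KKT block system:
  [ Q   A^T ] [ x     ]   [-c ]
  [ A    0  ] [ lambda ] = [ b ]

Solving the linear system:
  x*      = (0.5122, -0.6585, 0.4015)
  lambda* = (-2.8612)
  f(x*)   = 5.9587

x* = (0.5122, -0.6585, 0.4015), lambda* = (-2.8612)


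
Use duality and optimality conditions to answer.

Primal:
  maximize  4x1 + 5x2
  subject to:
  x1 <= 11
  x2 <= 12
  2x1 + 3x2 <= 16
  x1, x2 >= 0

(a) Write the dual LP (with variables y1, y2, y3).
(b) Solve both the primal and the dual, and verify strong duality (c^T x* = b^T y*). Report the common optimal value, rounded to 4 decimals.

The standard primal-dual pair for 'max c^T x s.t. A x <= b, x >= 0' is:
  Dual:  min b^T y  s.t.  A^T y >= c,  y >= 0.

So the dual LP is:
  minimize  11y1 + 12y2 + 16y3
  subject to:
    y1 + 2y3 >= 4
    y2 + 3y3 >= 5
    y1, y2, y3 >= 0

Solving the primal: x* = (8, 0).
  primal value c^T x* = 32.
Solving the dual: y* = (0, 0, 2).
  dual value b^T y* = 32.
Strong duality: c^T x* = b^T y*. Confirmed.

32


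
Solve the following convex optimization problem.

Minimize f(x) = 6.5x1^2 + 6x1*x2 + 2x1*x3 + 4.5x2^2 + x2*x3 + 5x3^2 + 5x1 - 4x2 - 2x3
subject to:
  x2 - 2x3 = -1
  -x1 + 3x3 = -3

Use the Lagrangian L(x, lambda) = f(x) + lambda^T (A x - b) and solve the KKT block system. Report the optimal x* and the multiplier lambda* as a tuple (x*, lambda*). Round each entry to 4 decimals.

Form the Lagrangian:
  L(x, lambda) = (1/2) x^T Q x + c^T x + lambda^T (A x - b)
Stationarity (grad_x L = 0): Q x + c + A^T lambda = 0.
Primal feasibility: A x = b.

This gives the KKT block system:
  [ Q   A^T ] [ x     ]   [-c ]
  [ A    0  ] [ lambda ] = [ b ]

Solving the linear system:
  x*      = (1.4821, -2.012, -0.506)
  lambda* = (13.7211, 11.1833)
  f(x*)   = 31.8705

x* = (1.4821, -2.012, -0.506), lambda* = (13.7211, 11.1833)


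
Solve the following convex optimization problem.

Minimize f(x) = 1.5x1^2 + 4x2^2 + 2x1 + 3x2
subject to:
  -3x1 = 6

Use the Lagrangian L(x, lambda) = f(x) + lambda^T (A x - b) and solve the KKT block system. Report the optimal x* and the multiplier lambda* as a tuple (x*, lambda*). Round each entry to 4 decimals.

Form the Lagrangian:
  L(x, lambda) = (1/2) x^T Q x + c^T x + lambda^T (A x - b)
Stationarity (grad_x L = 0): Q x + c + A^T lambda = 0.
Primal feasibility: A x = b.

This gives the KKT block system:
  [ Q   A^T ] [ x     ]   [-c ]
  [ A    0  ] [ lambda ] = [ b ]

Solving the linear system:
  x*      = (-2, -0.375)
  lambda* = (-1.3333)
  f(x*)   = 1.4375

x* = (-2, -0.375), lambda* = (-1.3333)


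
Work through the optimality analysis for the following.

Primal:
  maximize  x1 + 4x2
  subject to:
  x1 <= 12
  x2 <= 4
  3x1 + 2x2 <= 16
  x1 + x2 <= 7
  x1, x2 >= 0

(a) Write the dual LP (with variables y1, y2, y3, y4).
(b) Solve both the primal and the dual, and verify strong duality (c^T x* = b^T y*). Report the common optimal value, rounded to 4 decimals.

The standard primal-dual pair for 'max c^T x s.t. A x <= b, x >= 0' is:
  Dual:  min b^T y  s.t.  A^T y >= c,  y >= 0.

So the dual LP is:
  minimize  12y1 + 4y2 + 16y3 + 7y4
  subject to:
    y1 + 3y3 + y4 >= 1
    y2 + 2y3 + y4 >= 4
    y1, y2, y3, y4 >= 0

Solving the primal: x* = (2.6667, 4).
  primal value c^T x* = 18.6667.
Solving the dual: y* = (0, 3.3333, 0.3333, 0).
  dual value b^T y* = 18.6667.
Strong duality: c^T x* = b^T y*. Confirmed.

18.6667


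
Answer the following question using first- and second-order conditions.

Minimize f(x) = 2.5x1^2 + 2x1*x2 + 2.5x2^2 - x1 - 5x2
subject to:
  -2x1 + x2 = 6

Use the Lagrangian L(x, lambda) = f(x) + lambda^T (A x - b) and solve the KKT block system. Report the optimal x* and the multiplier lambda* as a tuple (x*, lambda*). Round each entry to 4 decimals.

Form the Lagrangian:
  L(x, lambda) = (1/2) x^T Q x + c^T x + lambda^T (A x - b)
Stationarity (grad_x L = 0): Q x + c + A^T lambda = 0.
Primal feasibility: A x = b.

This gives the KKT block system:
  [ Q   A^T ] [ x     ]   [-c ]
  [ A    0  ] [ lambda ] = [ b ]

Solving the linear system:
  x*      = (-1.8485, 2.303)
  lambda* = (-2.8182)
  f(x*)   = 3.6212

x* = (-1.8485, 2.303), lambda* = (-2.8182)


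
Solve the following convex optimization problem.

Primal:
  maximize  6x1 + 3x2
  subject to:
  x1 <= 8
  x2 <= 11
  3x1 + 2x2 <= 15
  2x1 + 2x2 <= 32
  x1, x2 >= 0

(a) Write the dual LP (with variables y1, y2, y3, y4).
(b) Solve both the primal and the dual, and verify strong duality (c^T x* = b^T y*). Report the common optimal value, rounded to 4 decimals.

The standard primal-dual pair for 'max c^T x s.t. A x <= b, x >= 0' is:
  Dual:  min b^T y  s.t.  A^T y >= c,  y >= 0.

So the dual LP is:
  minimize  8y1 + 11y2 + 15y3 + 32y4
  subject to:
    y1 + 3y3 + 2y4 >= 6
    y2 + 2y3 + 2y4 >= 3
    y1, y2, y3, y4 >= 0

Solving the primal: x* = (5, 0).
  primal value c^T x* = 30.
Solving the dual: y* = (0, 0, 2, 0).
  dual value b^T y* = 30.
Strong duality: c^T x* = b^T y*. Confirmed.

30


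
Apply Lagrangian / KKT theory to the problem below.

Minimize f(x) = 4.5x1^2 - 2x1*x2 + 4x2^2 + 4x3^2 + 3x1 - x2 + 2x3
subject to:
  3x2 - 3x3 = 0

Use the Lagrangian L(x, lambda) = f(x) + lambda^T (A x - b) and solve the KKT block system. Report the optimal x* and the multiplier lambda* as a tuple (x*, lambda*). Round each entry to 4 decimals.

Form the Lagrangian:
  L(x, lambda) = (1/2) x^T Q x + c^T x + lambda^T (A x - b)
Stationarity (grad_x L = 0): Q x + c + A^T lambda = 0.
Primal feasibility: A x = b.

This gives the KKT block system:
  [ Q   A^T ] [ x     ]   [-c ]
  [ A    0  ] [ lambda ] = [ b ]

Solving the linear system:
  x*      = (-0.3571, -0.1071, -0.1071)
  lambda* = (0.381)
  f(x*)   = -0.5893

x* = (-0.3571, -0.1071, -0.1071), lambda* = (0.381)


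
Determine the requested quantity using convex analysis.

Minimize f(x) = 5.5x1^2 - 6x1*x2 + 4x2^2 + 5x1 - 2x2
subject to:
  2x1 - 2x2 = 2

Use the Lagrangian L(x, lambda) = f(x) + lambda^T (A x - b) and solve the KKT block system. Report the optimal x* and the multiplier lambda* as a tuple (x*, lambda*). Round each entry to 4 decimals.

Form the Lagrangian:
  L(x, lambda) = (1/2) x^T Q x + c^T x + lambda^T (A x - b)
Stationarity (grad_x L = 0): Q x + c + A^T lambda = 0.
Primal feasibility: A x = b.

This gives the KKT block system:
  [ Q   A^T ] [ x     ]   [-c ]
  [ A    0  ] [ lambda ] = [ b ]

Solving the linear system:
  x*      = (-0.1429, -1.1429)
  lambda* = (-5.1429)
  f(x*)   = 5.9286

x* = (-0.1429, -1.1429), lambda* = (-5.1429)


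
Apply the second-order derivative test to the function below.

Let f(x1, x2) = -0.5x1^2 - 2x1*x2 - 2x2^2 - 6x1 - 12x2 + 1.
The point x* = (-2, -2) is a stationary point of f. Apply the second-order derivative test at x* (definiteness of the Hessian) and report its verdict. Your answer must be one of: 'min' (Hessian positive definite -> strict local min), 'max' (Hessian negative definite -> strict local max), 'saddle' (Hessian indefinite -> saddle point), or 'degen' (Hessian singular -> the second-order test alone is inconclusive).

Compute the Hessian H = grad^2 f:
  H = [[-1, -2], [-2, -4]]
Verify stationarity: grad f(x*) = H x* + g = (0, 0).
Eigenvalues of H: -5, 0.
H has a zero eigenvalue (singular; negative semidefinite but not definite), so H is neither positive definite, negative definite, nor indefinite. The second-order test alone is inconclusive -> degen.
(Indeed, f is constant along the null direction of H through x*, so x* is not a strict local extremum.)

degen


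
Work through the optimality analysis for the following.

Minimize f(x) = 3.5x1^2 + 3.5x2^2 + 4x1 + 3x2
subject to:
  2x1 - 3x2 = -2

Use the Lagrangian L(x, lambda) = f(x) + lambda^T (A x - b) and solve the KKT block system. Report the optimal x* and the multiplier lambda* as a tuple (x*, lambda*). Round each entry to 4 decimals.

Form the Lagrangian:
  L(x, lambda) = (1/2) x^T Q x + c^T x + lambda^T (A x - b)
Stationarity (grad_x L = 0): Q x + c + A^T lambda = 0.
Primal feasibility: A x = b.

This gives the KKT block system:
  [ Q   A^T ] [ x     ]   [-c ]
  [ A    0  ] [ lambda ] = [ b ]

Solving the linear system:
  x*      = (-0.9011, 0.0659)
  lambda* = (1.1538)
  f(x*)   = -0.5495

x* = (-0.9011, 0.0659), lambda* = (1.1538)


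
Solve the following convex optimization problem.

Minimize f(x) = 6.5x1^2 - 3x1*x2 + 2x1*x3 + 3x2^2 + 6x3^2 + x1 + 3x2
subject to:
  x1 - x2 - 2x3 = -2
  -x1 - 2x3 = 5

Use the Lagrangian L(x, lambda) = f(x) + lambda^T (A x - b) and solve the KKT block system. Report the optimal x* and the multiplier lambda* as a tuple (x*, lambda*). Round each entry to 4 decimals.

Form the Lagrangian:
  L(x, lambda) = (1/2) x^T Q x + c^T x + lambda^T (A x - b)
Stationarity (grad_x L = 0): Q x + c + A^T lambda = 0.
Primal feasibility: A x = b.

This gives the KKT block system:
  [ Q   A^T ] [ x     ]   [-c ]
  [ A    0  ] [ lambda ] = [ b ]

Solving the linear system:
  x*      = (-3.0769, 0.8462, -0.9615)
  lambda* = (17.3077, -26.1538)
  f(x*)   = 82.4231

x* = (-3.0769, 0.8462, -0.9615), lambda* = (17.3077, -26.1538)


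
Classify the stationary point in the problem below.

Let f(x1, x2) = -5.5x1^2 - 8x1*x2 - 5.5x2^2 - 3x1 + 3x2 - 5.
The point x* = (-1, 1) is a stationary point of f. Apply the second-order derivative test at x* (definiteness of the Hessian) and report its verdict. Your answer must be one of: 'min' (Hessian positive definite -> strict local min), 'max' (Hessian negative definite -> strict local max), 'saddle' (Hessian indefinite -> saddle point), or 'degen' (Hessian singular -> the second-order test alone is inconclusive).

Compute the Hessian H = grad^2 f:
  H = [[-11, -8], [-8, -11]]
Verify stationarity: grad f(x*) = H x* + g = (0, 0).
Eigenvalues of H: -19, -3.
Both eigenvalues < 0, so H is negative definite -> x* is a strict local max.

max


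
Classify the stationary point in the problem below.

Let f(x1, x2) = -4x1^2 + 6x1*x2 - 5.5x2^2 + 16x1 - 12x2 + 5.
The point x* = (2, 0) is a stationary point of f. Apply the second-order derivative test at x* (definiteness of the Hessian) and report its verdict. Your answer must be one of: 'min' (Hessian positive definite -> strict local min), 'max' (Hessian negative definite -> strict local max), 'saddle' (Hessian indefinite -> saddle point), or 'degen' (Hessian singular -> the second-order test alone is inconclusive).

Compute the Hessian H = grad^2 f:
  H = [[-8, 6], [6, -11]]
Verify stationarity: grad f(x*) = H x* + g = (0, 0).
Eigenvalues of H: -15.6847, -3.3153.
Both eigenvalues < 0, so H is negative definite -> x* is a strict local max.

max


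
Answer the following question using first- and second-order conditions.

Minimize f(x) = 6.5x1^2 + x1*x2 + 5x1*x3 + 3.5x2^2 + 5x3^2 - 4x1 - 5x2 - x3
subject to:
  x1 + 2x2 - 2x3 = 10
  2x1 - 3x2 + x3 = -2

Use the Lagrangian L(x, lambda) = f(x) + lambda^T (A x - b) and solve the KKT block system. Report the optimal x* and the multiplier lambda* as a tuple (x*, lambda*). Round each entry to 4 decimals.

Form the Lagrangian:
  L(x, lambda) = (1/2) x^T Q x + c^T x + lambda^T (A x - b)
Stationarity (grad_x L = 0): Q x + c + A^T lambda = 0.
Primal feasibility: A x = b.

This gives the KKT block system:
  [ Q   A^T ] [ x     ]   [-c ]
  [ A    0  ] [ lambda ] = [ b ]

Solving the linear system:
  x*      = (2.3185, 1.3982, -2.4426)
  lambda* = (-8.5985, -3.3638)
  f(x*)   = 32.7175

x* = (2.3185, 1.3982, -2.4426), lambda* = (-8.5985, -3.3638)


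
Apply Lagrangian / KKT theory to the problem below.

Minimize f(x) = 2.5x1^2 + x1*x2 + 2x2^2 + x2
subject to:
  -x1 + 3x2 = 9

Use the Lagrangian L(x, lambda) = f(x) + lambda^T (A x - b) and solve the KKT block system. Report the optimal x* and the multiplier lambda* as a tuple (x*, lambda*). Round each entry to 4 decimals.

Form the Lagrangian:
  L(x, lambda) = (1/2) x^T Q x + c^T x + lambda^T (A x - b)
Stationarity (grad_x L = 0): Q x + c + A^T lambda = 0.
Primal feasibility: A x = b.

This gives the KKT block system:
  [ Q   A^T ] [ x     ]   [-c ]
  [ A    0  ] [ lambda ] = [ b ]

Solving the linear system:
  x*      = (-1.2, 2.6)
  lambda* = (-3.4)
  f(x*)   = 16.6

x* = (-1.2, 2.6), lambda* = (-3.4)


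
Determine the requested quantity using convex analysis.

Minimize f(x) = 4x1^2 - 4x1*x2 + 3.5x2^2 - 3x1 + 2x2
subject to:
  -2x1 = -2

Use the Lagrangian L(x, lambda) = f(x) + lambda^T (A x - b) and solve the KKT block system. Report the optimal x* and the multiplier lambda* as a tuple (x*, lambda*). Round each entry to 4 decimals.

Form the Lagrangian:
  L(x, lambda) = (1/2) x^T Q x + c^T x + lambda^T (A x - b)
Stationarity (grad_x L = 0): Q x + c + A^T lambda = 0.
Primal feasibility: A x = b.

This gives the KKT block system:
  [ Q   A^T ] [ x     ]   [-c ]
  [ A    0  ] [ lambda ] = [ b ]

Solving the linear system:
  x*      = (1, 0.2857)
  lambda* = (1.9286)
  f(x*)   = 0.7143

x* = (1, 0.2857), lambda* = (1.9286)


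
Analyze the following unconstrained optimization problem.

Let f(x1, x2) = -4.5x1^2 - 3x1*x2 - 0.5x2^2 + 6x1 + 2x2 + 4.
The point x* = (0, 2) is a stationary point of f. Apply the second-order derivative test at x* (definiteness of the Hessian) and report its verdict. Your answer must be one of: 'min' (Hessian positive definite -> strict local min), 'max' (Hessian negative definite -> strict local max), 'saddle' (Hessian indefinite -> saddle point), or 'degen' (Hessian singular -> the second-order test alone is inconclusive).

Compute the Hessian H = grad^2 f:
  H = [[-9, -3], [-3, -1]]
Verify stationarity: grad f(x*) = H x* + g = (0, 0).
Eigenvalues of H: -10, 0.
H has a zero eigenvalue (singular; negative semidefinite but not definite), so H is neither positive definite, negative definite, nor indefinite. The second-order test alone is inconclusive -> degen.
(Indeed, f is constant along the null direction of H through x*, so x* is not a strict local extremum.)

degen


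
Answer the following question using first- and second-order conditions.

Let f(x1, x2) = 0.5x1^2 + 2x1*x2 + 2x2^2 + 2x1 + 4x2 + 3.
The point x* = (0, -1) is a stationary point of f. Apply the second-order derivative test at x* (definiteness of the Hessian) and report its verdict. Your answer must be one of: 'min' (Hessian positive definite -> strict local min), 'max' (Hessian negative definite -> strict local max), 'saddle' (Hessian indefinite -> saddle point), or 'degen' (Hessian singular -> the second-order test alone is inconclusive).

Compute the Hessian H = grad^2 f:
  H = [[1, 2], [2, 4]]
Verify stationarity: grad f(x*) = H x* + g = (0, 0).
Eigenvalues of H: 0, 5.
H has a zero eigenvalue (singular; positive semidefinite but not definite), so H is neither positive definite, negative definite, nor indefinite. The second-order test alone is inconclusive -> degen.
(Indeed, f is constant along the null direction of H through x*, so x* is not a strict local extremum.)

degen


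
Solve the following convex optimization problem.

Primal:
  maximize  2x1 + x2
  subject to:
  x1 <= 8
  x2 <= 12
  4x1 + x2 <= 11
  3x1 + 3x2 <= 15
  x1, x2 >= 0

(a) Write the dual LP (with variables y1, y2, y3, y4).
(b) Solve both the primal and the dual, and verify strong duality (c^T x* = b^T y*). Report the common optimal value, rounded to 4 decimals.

The standard primal-dual pair for 'max c^T x s.t. A x <= b, x >= 0' is:
  Dual:  min b^T y  s.t.  A^T y >= c,  y >= 0.

So the dual LP is:
  minimize  8y1 + 12y2 + 11y3 + 15y4
  subject to:
    y1 + 4y3 + 3y4 >= 2
    y2 + y3 + 3y4 >= 1
    y1, y2, y3, y4 >= 0

Solving the primal: x* = (2, 3).
  primal value c^T x* = 7.
Solving the dual: y* = (0, 0, 0.3333, 0.2222).
  dual value b^T y* = 7.
Strong duality: c^T x* = b^T y*. Confirmed.

7


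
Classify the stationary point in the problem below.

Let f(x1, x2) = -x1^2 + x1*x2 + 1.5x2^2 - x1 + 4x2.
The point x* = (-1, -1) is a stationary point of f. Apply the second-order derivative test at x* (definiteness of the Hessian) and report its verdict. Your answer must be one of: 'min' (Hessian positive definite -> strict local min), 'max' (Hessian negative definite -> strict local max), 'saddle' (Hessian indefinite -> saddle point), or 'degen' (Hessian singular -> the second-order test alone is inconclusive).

Compute the Hessian H = grad^2 f:
  H = [[-2, 1], [1, 3]]
Verify stationarity: grad f(x*) = H x* + g = (0, 0).
Eigenvalues of H: -2.1926, 3.1926.
Eigenvalues have mixed signs, so H is indefinite -> x* is a saddle point.

saddle


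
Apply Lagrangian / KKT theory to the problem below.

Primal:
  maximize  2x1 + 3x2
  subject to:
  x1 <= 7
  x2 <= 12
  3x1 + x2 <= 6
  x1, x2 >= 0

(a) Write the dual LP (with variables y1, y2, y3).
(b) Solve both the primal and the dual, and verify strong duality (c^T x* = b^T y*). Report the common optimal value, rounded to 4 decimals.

The standard primal-dual pair for 'max c^T x s.t. A x <= b, x >= 0' is:
  Dual:  min b^T y  s.t.  A^T y >= c,  y >= 0.

So the dual LP is:
  minimize  7y1 + 12y2 + 6y3
  subject to:
    y1 + 3y3 >= 2
    y2 + y3 >= 3
    y1, y2, y3 >= 0

Solving the primal: x* = (0, 6).
  primal value c^T x* = 18.
Solving the dual: y* = (0, 0, 3).
  dual value b^T y* = 18.
Strong duality: c^T x* = b^T y*. Confirmed.

18


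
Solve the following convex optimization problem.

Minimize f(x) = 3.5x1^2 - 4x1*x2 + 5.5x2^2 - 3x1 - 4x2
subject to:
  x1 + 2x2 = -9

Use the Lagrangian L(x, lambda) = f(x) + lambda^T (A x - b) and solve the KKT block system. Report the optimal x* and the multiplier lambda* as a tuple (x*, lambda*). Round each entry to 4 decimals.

Form the Lagrangian:
  L(x, lambda) = (1/2) x^T Q x + c^T x + lambda^T (A x - b)
Stationarity (grad_x L = 0): Q x + c + A^T lambda = 0.
Primal feasibility: A x = b.

This gives the KKT block system:
  [ Q   A^T ] [ x     ]   [-c ]
  [ A    0  ] [ lambda ] = [ b ]

Solving the linear system:
  x*      = (-3.0364, -2.9818)
  lambda* = (12.3273)
  f(x*)   = 65.9909

x* = (-3.0364, -2.9818), lambda* = (12.3273)


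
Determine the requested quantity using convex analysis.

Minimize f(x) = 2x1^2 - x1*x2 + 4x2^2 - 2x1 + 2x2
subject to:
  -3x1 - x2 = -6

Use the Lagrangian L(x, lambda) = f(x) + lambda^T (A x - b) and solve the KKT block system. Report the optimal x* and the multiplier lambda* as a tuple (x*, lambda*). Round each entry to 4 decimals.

Form the Lagrangian:
  L(x, lambda) = (1/2) x^T Q x + c^T x + lambda^T (A x - b)
Stationarity (grad_x L = 0): Q x + c + A^T lambda = 0.
Primal feasibility: A x = b.

This gives the KKT block system:
  [ Q   A^T ] [ x     ]   [-c ]
  [ A    0  ] [ lambda ] = [ b ]

Solving the linear system:
  x*      = (1.9268, 0.2195)
  lambda* = (1.8293)
  f(x*)   = 3.7805

x* = (1.9268, 0.2195), lambda* = (1.8293)


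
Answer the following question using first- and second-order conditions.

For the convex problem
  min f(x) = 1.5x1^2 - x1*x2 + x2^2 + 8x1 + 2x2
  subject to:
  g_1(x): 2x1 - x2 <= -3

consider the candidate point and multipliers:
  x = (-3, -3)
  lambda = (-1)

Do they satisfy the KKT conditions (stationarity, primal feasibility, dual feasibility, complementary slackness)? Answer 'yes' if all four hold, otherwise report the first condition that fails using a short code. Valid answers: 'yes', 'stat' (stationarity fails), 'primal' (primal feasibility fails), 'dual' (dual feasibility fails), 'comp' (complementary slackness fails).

Gradient of f: grad f(x) = Q x + c = (2, -1)
Constraint values g_i(x) = a_i^T x - b_i:
  g_1((-3, -3)) = 0
Stationarity residual: grad f(x) + sum_i lambda_i a_i = (0, 0)
  -> stationarity OK
Primal feasibility (all g_i <= 0): OK
Dual feasibility (all lambda_i >= 0): FAILS
Complementary slackness (lambda_i * g_i(x) = 0 for all i): OK

Verdict: the first failing condition is dual_feasibility -> dual.

dual


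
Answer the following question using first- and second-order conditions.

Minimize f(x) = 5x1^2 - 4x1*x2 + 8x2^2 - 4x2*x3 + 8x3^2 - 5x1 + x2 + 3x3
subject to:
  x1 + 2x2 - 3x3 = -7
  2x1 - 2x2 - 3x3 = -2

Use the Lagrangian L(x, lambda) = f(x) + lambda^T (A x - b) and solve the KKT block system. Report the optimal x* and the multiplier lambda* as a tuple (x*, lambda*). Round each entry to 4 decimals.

Form the Lagrangian:
  L(x, lambda) = (1/2) x^T Q x + c^T x + lambda^T (A x - b)
Stationarity (grad_x L = 0): Q x + c + A^T lambda = 0.
Primal feasibility: A x = b.

This gives the KKT block system:
  [ Q   A^T ] [ x     ]   [-c ]
  [ A    0  ] [ lambda ] = [ b ]

Solving the linear system:
  x*      = (-0.8125, -1.4531, 1.0938)
  lambda* = (10.2292, -1.4583)
  f(x*)   = 37.2891

x* = (-0.8125, -1.4531, 1.0938), lambda* = (10.2292, -1.4583)


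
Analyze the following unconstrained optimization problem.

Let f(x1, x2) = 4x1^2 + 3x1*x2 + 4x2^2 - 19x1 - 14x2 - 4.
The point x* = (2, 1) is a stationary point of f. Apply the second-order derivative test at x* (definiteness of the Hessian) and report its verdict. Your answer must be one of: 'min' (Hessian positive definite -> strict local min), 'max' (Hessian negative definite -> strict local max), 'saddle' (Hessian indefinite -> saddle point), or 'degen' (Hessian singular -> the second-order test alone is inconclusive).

Compute the Hessian H = grad^2 f:
  H = [[8, 3], [3, 8]]
Verify stationarity: grad f(x*) = H x* + g = (0, 0).
Eigenvalues of H: 5, 11.
Both eigenvalues > 0, so H is positive definite -> x* is a strict local min.

min
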